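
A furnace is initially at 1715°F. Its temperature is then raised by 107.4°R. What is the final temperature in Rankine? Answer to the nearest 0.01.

2282.07°R

Initial temperature in Celsius: (1715 - 32) × 5/9 = 935.0000°C.
The 107.4°R change is an interval, so only the factor 5/9 applies: +107.4 × 5/9 = +59.6667°C.
Final Celsius temperature: 935.0000 + 59.6667 = 994.6667°C.
In Rankine: 994.6667 × 1.8 + 491.67 = 2282.07°R.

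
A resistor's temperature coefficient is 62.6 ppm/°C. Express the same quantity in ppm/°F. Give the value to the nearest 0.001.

The quantity depends on a temperature interval, so only the ratio of degree sizes applies; the offset between the scales is irrelevant.
A change of 1°F is a change of 5/9°C, so per °F the value is 62.6 × 5/9 = 34.778.

34.778 ppm/°F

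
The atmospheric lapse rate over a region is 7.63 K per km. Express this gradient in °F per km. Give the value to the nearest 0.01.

13.73 °F/km

The quantity depends on a temperature interval, so only the ratio of degree sizes applies; the offset between the scales is irrelevant.
A change of 1 K is a change of 1.8°F, so 7.63 × 1.8 = 13.73.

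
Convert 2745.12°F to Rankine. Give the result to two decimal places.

In Celsius: (2745.12 - 32) × 5/9 = 1507.2889°C.
In Rankine: 1507.2889 × 1.8 + 491.67 = 3204.79°R.

3204.79°R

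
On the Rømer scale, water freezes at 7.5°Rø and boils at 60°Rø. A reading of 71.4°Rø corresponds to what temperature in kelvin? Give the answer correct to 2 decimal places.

Linear interpolation between the fixed points: C = (71.4 - 7.5) × 100 / (60 - 7.5) = 121.7143°C.
Then 121.7143 + 273.15 = 394.86 K.

394.86 K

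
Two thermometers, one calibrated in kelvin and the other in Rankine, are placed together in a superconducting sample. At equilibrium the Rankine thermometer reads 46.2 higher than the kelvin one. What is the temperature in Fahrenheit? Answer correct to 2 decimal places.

-355.72°F

Let x be the kelvin reading; then the Rankine reading is 1.8·x.
(1.8·x) - x = 46.2  ⇒  (0.8)·x = 46.2  ⇒  x = 57.7500 K.
In Celsius: 57.75 - 273.15 = -215.4000°C.
In Fahrenheit: -215.4000 × 1.8 + 32 = -355.72°F.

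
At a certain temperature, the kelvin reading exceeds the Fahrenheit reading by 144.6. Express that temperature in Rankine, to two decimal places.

708.91°R

Let x be the Fahrenheit reading; then the kelvin reading is 5/9·x + 255.372.
(5/9·x + 255.372) - x = 144.6  ⇒  (-4/9)·x = -110.772  ⇒  x = 249.2375°F.
In Celsius: (249.2375 - 32) × 5/9 = 120.6875°C.
In Rankine: 120.6875 × 1.8 + 491.67 = 708.91°R.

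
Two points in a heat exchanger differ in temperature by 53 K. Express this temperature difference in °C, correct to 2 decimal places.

Kelvin and Celsius degrees are the same size, so the interval is unchanged: 53.00.

53.00°C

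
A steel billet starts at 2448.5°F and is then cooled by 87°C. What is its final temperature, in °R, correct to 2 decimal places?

2751.57°R

Initial temperature in Celsius: (2448.5 - 32) × 5/9 = 1342.5000°C.
Final Celsius temperature: 1342.5000 - 87.0000 = 1255.5000°C.
In Rankine: 1255.5000 × 1.8 + 491.67 = 2751.57°R.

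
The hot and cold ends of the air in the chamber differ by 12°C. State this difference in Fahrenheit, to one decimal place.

For a temperature interval the offset drops out; only the factor 1.8 applies.
12 × 1.8 = 21.6.

21.6°F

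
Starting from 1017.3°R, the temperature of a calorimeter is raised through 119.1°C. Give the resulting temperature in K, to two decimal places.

684.27 K

Initial temperature in Celsius: (1017.3 - 491.67) × 5/9 = 292.0167°C.
Final Celsius temperature: 292.0167 + 119.1000 = 411.1167°C.
In kelvin: 411.1167 + 273.15 = 684.27 K.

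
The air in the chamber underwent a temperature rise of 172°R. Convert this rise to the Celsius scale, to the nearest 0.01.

95.56°C

An interval of 1°R corresponds to 5/9°C.
172 × 5/9 = 95.56.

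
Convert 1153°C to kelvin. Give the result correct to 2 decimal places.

1426.15 K

In kelvin: 1153.0000 + 273.15 = 1426.15 K.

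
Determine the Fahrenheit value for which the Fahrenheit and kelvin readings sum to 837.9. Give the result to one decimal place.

374.5°F

Let F be the Fahrenheit reading. The kelvin reading is K = 5/9·F + 255.372.
Require F + K = 837.9: (14/9)·F + 255.372 = 837.9.
F = (837.9 - 255.372) / (14/9) = 374.5.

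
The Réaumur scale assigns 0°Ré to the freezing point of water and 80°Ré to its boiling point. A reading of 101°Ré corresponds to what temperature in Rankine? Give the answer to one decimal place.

Linear interpolation between the fixed points: C = (101 - 0) × 100 / (80 - 0) = 126.2500°C.
Then 126.2500 × 1.8 + 491.67 = 718.9°R.

718.9°R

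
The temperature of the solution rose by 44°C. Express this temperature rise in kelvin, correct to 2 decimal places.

44.00 K

Celsius and kelvin degrees are the same size, so the interval is unchanged: 44.00.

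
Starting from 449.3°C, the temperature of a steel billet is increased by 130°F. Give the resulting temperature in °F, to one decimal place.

970.7°F

The 130°F change is an interval, so only the factor 5/9 applies: +130 × 5/9 = +72.2222°C.
Final Celsius temperature: 449.3000 + 72.2222 = 521.5222°C.
In Fahrenheit: 521.5222 × 1.8 + 32 = 970.7°F.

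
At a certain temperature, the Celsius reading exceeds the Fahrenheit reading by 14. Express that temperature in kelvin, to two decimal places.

215.65 K

Let x be the Fahrenheit reading; then the Celsius reading is 5/9·x - 17.7778.
(5/9·x - 17.7778) - x = 14  ⇒  (-4/9)·x = 31.7778  ⇒  x = -71.5000°F.
In Celsius: (-71.5 - 32) × 5/9 = -57.5000°C.
In kelvin: -57.5000 + 273.15 = 215.65 K.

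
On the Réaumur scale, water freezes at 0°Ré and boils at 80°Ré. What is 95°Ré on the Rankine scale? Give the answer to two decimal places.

Linear interpolation between the fixed points: C = (95 - 0) × 100 / (80 - 0) = 118.7500°C.
Then 118.7500 × 1.8 + 491.67 = 705.42°R.

705.42°R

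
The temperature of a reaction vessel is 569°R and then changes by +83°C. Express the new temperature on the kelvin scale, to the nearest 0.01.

Initial temperature in Celsius: (569 - 491.67) × 5/9 = 42.9611°C.
Final Celsius temperature: 42.9611 + 83.0000 = 125.9611°C.
In kelvin: 125.9611 + 273.15 = 399.11 K.

399.11 K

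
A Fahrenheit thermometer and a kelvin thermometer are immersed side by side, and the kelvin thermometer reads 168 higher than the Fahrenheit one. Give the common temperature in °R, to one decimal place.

Let x be the Fahrenheit reading; then the kelvin reading is 5/9·x + 255.372.
(5/9·x + 255.372) - x = 168  ⇒  (-4/9)·x = -87.3722  ⇒  x = 196.5875°F.
In Celsius: (196.5875 - 32) × 5/9 = 91.4375°C.
In Rankine: 91.4375 × 1.8 + 491.67 = 656.3°R.

656.3°R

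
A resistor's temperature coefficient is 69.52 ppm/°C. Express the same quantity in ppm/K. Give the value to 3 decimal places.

Since only a temperature interval is involved, the additive offset between the scales drops out.
A change of 1 K is a change of 1°C, so per K the value is 69.52 × 1 = 69.520.

69.520 ppm/K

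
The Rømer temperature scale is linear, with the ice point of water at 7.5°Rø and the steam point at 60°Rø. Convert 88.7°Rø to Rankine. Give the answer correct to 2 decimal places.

Linear interpolation between the fixed points: C = (88.7 - 7.5) × 100 / (60 - 7.5) = 154.6667°C.
Then 154.6667 × 1.8 + 491.67 = 770.07°R.

770.07°R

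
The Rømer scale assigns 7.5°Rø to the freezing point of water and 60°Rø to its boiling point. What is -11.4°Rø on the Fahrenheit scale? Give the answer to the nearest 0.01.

-32.80°F

Linear interpolation between the fixed points: C = (-11.4 - 7.5) × 100 / (60 - 7.5) = -36.0000°C.
Then -36.0000 × 1.8 + 32 = -32.80°F.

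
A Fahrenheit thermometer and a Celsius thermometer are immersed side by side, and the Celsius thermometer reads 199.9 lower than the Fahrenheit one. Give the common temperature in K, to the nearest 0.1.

Let x be the Fahrenheit reading; then the Celsius reading is 5/9·x - 17.7778.
(5/9·x - 17.7778) - x = -199.9  ⇒  (-4/9)·x = -182.122  ⇒  x = 409.7750°F.
In Celsius: (409.775 - 32) × 5/9 = 209.8750°C.
In kelvin: 209.8750 + 273.15 = 483.0 K.

483.0 K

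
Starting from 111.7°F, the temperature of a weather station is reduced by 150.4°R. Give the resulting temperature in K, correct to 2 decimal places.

Initial temperature in Celsius: (111.7 - 32) × 5/9 = 44.2778°C.
The 150.4°R change is an interval, so only the factor 5/9 applies: -150.4 × 5/9 = -83.5556°C.
Final Celsius temperature: 44.2778 - 83.5556 = -39.2778°C.
In kelvin: -39.2778 + 273.15 = 233.87 K.

233.87 K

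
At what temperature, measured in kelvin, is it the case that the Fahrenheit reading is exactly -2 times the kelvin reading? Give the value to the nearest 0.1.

Let K be the kelvin reading. The Fahrenheit reading is F = 1.8·K - 459.67.
Require F = -2·K: 1.8·K - 459.67 = -2·K.
(3.8)·K = 459.67  ⇒  K = 121.0.

121.0 K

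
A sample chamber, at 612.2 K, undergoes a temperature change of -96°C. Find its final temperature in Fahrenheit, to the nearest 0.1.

Initial temperature in Celsius: 612.2 - 273.15 = 339.0500°C.
Final Celsius temperature: 339.0500 - 96.0000 = 243.0500°C.
In Fahrenheit: 243.0500 × 1.8 + 32 = 469.5°F.

469.5°F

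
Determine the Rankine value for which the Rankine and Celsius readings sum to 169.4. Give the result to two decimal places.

Let R be the Rankine reading. The Celsius reading is C = 5/9·R - 273.15.
Require R + C = 169.4: (14/9)·R - 273.15 = 169.4.
R = (169.4 + 273.15) / (14/9) = 284.50.

284.50°R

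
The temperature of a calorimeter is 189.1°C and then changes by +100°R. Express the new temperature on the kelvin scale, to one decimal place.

517.8 K

The 100°R change is an interval, so only the factor 5/9 applies: +100 × 5/9 = +55.5556°C.
Final Celsius temperature: 189.1000 + 55.5556 = 244.6556°C.
In kelvin: 244.6556 + 273.15 = 517.8 K.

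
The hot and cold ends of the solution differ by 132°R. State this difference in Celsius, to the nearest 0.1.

73.3°C

An interval of 1°R corresponds to 5/9°C.
132 × 5/9 = 73.3.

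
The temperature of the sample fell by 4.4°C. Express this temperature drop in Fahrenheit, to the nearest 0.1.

7.9°F

For a temperature interval the offset drops out; only the factor 1.8 applies.
4.4 × 1.8 = 7.9.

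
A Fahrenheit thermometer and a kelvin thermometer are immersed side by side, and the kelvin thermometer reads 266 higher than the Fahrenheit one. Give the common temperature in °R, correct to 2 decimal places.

435.76°R

Let x be the Fahrenheit reading; then the kelvin reading is 5/9·x + 255.372.
(5/9·x + 255.372) - x = 266  ⇒  (-4/9)·x = 10.6278  ⇒  x = -23.9125°F.
In Celsius: (-23.9125 - 32) × 5/9 = -31.0625°C.
In Rankine: -31.0625 × 1.8 + 491.67 = 435.76°R.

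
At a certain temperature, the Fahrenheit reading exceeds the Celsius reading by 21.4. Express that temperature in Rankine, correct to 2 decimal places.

Let x be the Celsius reading; then the Fahrenheit reading is 1.8·x + 32.
(1.8·x + 32) - x = 21.4  ⇒  (0.8)·x = -10.6  ⇒  x = -13.2500°C.
In Rankine: -13.2500 × 1.8 + 491.67 = 467.82°R.

467.82°R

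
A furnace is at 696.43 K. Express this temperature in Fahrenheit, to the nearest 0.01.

793.90°F

In Celsius: 696.43 - 273.15 = 423.2800°C.
In Fahrenheit: 423.2800 × 1.8 + 32 = 793.90°F.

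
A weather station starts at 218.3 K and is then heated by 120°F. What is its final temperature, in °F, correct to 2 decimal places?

Initial temperature in Celsius: 218.3 - 273.15 = -54.8500°C.
The 120°F change is an interval, so only the factor 5/9 applies: +120 × 5/9 = +66.6667°C.
Final Celsius temperature: -54.8500 + 66.6667 = 11.8167°C.
In Fahrenheit: 11.8167 × 1.8 + 32 = 53.27°F.

53.27°F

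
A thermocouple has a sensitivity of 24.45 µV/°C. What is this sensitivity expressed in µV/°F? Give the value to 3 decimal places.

The quantity depends on a temperature interval, so only the ratio of degree sizes applies; the offset between the scales is irrelevant.
A change of 1°F is a change of 5/9°C, so per °F the value is 24.45 × 5/9 = 13.583.

13.583 µV/°F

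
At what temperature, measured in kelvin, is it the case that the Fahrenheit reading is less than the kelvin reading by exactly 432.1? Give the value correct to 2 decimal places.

34.46 K

Let K be the kelvin reading. The Fahrenheit reading is F = 1.8·K - 459.67.
Require F - K = -432.1: (0.8)·K - 459.67 = -432.1.
K = (-432.1 + 459.67) / (0.8) = 34.46.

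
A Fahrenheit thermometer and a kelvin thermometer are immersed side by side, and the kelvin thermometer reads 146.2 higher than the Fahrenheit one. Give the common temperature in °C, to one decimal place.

118.7°C

Let x be the Fahrenheit reading; then the kelvin reading is 5/9·x + 255.372.
(5/9·x + 255.372) - x = 146.2  ⇒  (-4/9)·x = -109.172  ⇒  x = 245.6375°F.
In Celsius: (245.6375 - 32) × 5/9 = 118.7°C.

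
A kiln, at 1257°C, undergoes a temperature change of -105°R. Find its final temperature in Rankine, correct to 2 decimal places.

2649.27°R

The 105°R change is an interval, so only the factor 5/9 applies: -105 × 5/9 = -58.3333°C.
Final Celsius temperature: 1257.0000 - 58.3333 = 1198.6667°C.
In Rankine: 1198.6667 × 1.8 + 491.67 = 2649.27°R.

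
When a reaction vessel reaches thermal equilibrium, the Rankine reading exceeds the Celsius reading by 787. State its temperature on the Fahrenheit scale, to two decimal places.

696.49°F

Let x be the Celsius reading; then the Rankine reading is 1.8·x + 491.67.
(1.8·x + 491.67) - x = 787  ⇒  (0.8)·x = 295.33  ⇒  x = 369.1625°C.
In Fahrenheit: 369.1625 × 1.8 + 32 = 696.49°F.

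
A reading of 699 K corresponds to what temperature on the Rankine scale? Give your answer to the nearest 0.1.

1258.2°R

In Celsius: 699 - 273.15 = 425.8500°C.
In Rankine: 425.8500 × 1.8 + 491.67 = 1258.2°R.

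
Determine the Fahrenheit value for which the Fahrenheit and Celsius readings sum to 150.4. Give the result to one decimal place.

Let F be the Fahrenheit reading. The Celsius reading is C = 5/9·F - 17.7778.
Require F + C = 150.4: (14/9)·F - 17.7778 = 150.4.
F = (150.4 + 17.7778) / (14/9) = 108.1.

108.1°F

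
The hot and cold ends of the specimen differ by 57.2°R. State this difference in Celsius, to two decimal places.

An interval of 1°R corresponds to 5/9°C.
57.2 × 5/9 = 31.78.

31.78°C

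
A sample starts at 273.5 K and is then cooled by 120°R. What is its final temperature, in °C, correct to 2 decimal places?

Initial temperature in Celsius: 273.5 - 273.15 = 0.3500°C.
The 120°R change is an interval, so only the factor 5/9 applies: -120 × 5/9 = -66.6667°C.
Final Celsius temperature: 0.3500 - 66.6667 = -66.3167°C.

-66.32°C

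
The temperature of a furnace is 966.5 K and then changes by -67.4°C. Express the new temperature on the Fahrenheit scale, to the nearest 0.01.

Initial temperature in Celsius: 966.5 - 273.15 = 693.3500°C.
Final Celsius temperature: 693.3500 - 67.4000 = 625.9500°C.
In Fahrenheit: 625.9500 × 1.8 + 32 = 1158.71°F.

1158.71°F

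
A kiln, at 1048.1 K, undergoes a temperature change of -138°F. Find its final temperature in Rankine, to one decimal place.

1748.6°R

Initial temperature in Celsius: 1048.1 - 273.15 = 774.9500°C.
The 138°F change is an interval, so only the factor 5/9 applies: -138 × 5/9 = -76.6667°C.
Final Celsius temperature: 774.9500 - 76.6667 = 698.2833°C.
In Rankine: 698.2833 × 1.8 + 491.67 = 1748.6°R.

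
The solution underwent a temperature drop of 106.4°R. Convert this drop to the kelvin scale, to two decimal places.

Only the scale ratio 5/9 matters for a change in temperature.
106.4 × 5/9 = 59.11.

59.11 K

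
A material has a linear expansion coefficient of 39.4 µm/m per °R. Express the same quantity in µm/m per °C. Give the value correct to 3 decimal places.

70.920 µm/m per °C

The quantity depends on a temperature interval, so only the ratio of degree sizes applies; the offset between the scales is irrelevant.
A change of 1°C is a change of 1.8°R, so per °C the value is 39.4 × 1.8 = 70.920.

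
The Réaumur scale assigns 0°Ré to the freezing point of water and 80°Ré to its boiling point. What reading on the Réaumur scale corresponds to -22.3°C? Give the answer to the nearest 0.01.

-17.84°Ré

Linearly onto the Réaumur scale: 0 + (-22.3000 / 100) × (80 - 0) = -17.84°Ré.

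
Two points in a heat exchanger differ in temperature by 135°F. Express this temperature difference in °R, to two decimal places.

Fahrenheit and Rankine degrees are the same size, so the interval is unchanged: 135.00.

135.00°R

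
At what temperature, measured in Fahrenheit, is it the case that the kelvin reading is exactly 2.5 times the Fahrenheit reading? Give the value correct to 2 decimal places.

Let F be the Fahrenheit reading. The kelvin reading is K = 5/9·F + 255.372.
Require K = 2.5·F: 5/9·F + 255.372 = 2.5·F.
(-35/18)·F = -255.372  ⇒  F = 131.33.

131.33°F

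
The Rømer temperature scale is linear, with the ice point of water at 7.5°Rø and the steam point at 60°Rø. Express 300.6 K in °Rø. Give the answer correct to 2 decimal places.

21.91°Rø

First in Celsius: 300.6 - 273.15 = 27.4500°C.
Linearly onto the Rømer scale: 7.5 + (27.4500 / 100) × (60 - 7.5) = 21.91°Rø.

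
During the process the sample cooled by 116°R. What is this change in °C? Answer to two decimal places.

64.44°C

An interval of 1°R corresponds to 5/9°C.
116 × 5/9 = 64.44.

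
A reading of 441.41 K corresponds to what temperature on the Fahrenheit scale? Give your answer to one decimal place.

334.9°F

In Celsius: 441.41 - 273.15 = 168.2600°C.
In Fahrenheit: 168.2600 × 1.8 + 32 = 334.9°F.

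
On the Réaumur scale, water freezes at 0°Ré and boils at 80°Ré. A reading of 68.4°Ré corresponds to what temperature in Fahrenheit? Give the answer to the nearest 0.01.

Linear interpolation between the fixed points: C = (68.4 - 0) × 100 / (80 - 0) = 85.5000°C.
Then 85.5000 × 1.8 + 32 = 185.90°F.

185.90°F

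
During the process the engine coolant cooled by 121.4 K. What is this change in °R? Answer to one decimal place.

218.5°R

For a temperature interval the offset drops out; only the factor 1.8 applies.
121.4 × 1.8 = 218.5.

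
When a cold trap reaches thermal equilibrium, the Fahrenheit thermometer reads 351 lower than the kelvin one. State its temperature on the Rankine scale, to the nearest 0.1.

Let x be the kelvin reading; then the Fahrenheit reading is 1.8·x - 459.67.
(1.8·x - 459.67) - x = -351  ⇒  (0.8)·x = 108.67  ⇒  x = 135.8375 K.
In Celsius: 135.8375 - 273.15 = -137.3125°C.
In Rankine: -137.3125 × 1.8 + 491.67 = 244.5°R.

244.5°R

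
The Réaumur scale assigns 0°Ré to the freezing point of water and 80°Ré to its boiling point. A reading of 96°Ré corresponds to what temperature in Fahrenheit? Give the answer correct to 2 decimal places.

248.00°F

Linear interpolation between the fixed points: C = (96 - 0) × 100 / (80 - 0) = 120.0000°C.
Then 120.0000 × 1.8 + 32 = 248.00°F.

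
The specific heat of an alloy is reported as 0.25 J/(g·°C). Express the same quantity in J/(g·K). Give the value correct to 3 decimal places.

The quantity depends on a temperature interval, so only the ratio of degree sizes applies; the offset between the scales is irrelevant.
A change of 1 K is a change of 1°C, so per K the value is 0.25 × 1 = 0.250.

0.250 J/(g·K)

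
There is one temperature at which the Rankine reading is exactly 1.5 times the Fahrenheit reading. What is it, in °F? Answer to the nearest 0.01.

Let F be the Fahrenheit reading. The Rankine reading is R = 1·F + 459.67.
Require R = 1.5·F: 1·F + 459.67 = 1.5·F.
(-0.5)·F = -459.67  ⇒  F = 919.34.

919.34°F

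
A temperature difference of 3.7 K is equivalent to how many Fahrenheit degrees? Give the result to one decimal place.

6.7°F

For a temperature interval the offset drops out; only the factor 1.8 applies.
3.7 × 1.8 = 6.7.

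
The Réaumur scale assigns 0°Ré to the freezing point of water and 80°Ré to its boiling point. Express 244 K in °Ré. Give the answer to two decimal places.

First in Celsius: 244 - 273.15 = -29.1500°C.
Linearly onto the Réaumur scale: 0 + (-29.1500 / 100) × (80 - 0) = -23.32°Ré.

-23.32°Ré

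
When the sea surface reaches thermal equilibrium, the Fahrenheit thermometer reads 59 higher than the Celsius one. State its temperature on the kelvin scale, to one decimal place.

306.9 K

Let x be the Celsius reading; then the Fahrenheit reading is 1.8·x + 32.
(1.8·x + 32) - x = 59  ⇒  (0.8)·x = 27  ⇒  x = 33.7500°C.
In kelvin: 33.7500 + 273.15 = 306.9 K.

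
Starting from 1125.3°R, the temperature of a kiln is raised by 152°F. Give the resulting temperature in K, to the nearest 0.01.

Initial temperature in Celsius: (1125.3 - 491.67) × 5/9 = 352.0167°C.
The 152°F change is an interval, so only the factor 5/9 applies: +152 × 5/9 = +84.4444°C.
Final Celsius temperature: 352.0167 + 84.4444 = 436.4611°C.
In kelvin: 436.4611 + 273.15 = 709.61 K.

709.61 K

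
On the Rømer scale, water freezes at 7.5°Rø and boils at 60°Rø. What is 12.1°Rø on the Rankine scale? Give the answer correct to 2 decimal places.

507.44°R

Linear interpolation between the fixed points: C = (12.1 - 7.5) × 100 / (60 - 7.5) = 8.7619°C.
Then 8.7619 × 1.8 + 491.67 = 507.44°R.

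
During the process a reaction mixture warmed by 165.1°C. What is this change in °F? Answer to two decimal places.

297.18°F

For a temperature interval the offset drops out; only the factor 1.8 applies.
165.1 × 1.8 = 297.18.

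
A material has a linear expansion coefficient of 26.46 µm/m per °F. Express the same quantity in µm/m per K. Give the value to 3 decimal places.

Since only a temperature interval is involved, the additive offset between the scales drops out.
A change of 1 K is a change of 1.8°F, so per K the value is 26.46 × 1.8 = 47.628.

47.628 µm/m per K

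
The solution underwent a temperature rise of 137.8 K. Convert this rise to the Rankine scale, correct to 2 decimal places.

Only the scale ratio 1.8 matters for a change in temperature.
137.8 × 1.8 = 248.04.

248.04°R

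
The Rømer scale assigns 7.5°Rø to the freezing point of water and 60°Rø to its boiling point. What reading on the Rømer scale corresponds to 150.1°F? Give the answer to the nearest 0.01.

First in Celsius: (150.1 - 32) × 5/9 = 65.6111°C.
Linearly onto the Rømer scale: 7.5 + (65.6111 / 100) × (60 - 7.5) = 41.95°Rø.

41.95°Rø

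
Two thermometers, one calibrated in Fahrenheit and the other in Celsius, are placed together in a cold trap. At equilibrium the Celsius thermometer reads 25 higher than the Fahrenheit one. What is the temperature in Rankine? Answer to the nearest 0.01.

Let x be the Fahrenheit reading; then the Celsius reading is 5/9·x - 17.7778.
(5/9·x - 17.7778) - x = 25  ⇒  (-4/9)·x = 42.7778  ⇒  x = -96.2500°F.
In Celsius: (-96.25 - 32) × 5/9 = -71.2500°C.
In Rankine: -71.2500 × 1.8 + 491.67 = 363.42°R.

363.42°R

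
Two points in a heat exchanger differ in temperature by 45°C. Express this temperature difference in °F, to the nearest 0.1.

81.0°F

For a temperature interval the offset drops out; only the factor 1.8 applies.
45 × 1.8 = 81.0.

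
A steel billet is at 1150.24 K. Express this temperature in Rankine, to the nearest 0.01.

2070.43°R

In Celsius: 1150.24 - 273.15 = 877.0900°C.
In Rankine: 877.0900 × 1.8 + 491.67 = 2070.43°R.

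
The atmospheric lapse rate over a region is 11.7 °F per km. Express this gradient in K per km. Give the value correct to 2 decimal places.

6.50 K/km

The quantity depends on a temperature interval, so only the ratio of degree sizes applies; the offset between the scales is irrelevant.
A change of 1°F is a change of 5/9 K, so 11.7 × 5/9 = 6.50.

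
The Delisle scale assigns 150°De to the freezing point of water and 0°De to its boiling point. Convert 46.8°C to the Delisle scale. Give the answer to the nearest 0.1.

Linearly onto the Delisle scale: 150 + (46.8000 / 100) × (0 - 150) = 79.8°De.

79.8°De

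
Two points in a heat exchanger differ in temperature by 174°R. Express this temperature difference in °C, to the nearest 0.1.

96.7°C

An interval of 1°R corresponds to 5/9°C.
174 × 5/9 = 96.7.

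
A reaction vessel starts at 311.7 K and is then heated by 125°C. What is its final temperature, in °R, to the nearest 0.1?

Initial temperature in Celsius: 311.7 - 273.15 = 38.5500°C.
Final Celsius temperature: 38.5500 + 125.0000 = 163.5500°C.
In Rankine: 163.5500 × 1.8 + 491.67 = 786.1°R.

786.1°R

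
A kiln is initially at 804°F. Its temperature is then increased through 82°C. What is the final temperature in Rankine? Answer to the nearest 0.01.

1411.27°R

Initial temperature in Celsius: (804 - 32) × 5/9 = 428.8889°C.
Final Celsius temperature: 428.8889 + 82.0000 = 510.8889°C.
In Rankine: 510.8889 × 1.8 + 491.67 = 1411.27°R.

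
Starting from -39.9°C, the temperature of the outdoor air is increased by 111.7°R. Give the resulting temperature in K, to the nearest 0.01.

295.31 K

The 111.7°R change is an interval, so only the factor 5/9 applies: +111.7 × 5/9 = +62.0556°C.
Final Celsius temperature: -39.9000 + 62.0556 = 22.1556°C.
In kelvin: 22.1556 + 273.15 = 295.31 K.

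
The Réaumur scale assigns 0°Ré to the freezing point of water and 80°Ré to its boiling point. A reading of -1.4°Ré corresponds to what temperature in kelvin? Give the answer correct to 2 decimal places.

Linear interpolation between the fixed points: C = (-1.4 - 0) × 100 / (80 - 0) = -1.7500°C.
Then -1.7500 + 273.15 = 271.40 K.

271.40 K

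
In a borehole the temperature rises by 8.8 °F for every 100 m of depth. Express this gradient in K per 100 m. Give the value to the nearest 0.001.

The quantity depends on a temperature interval, so only the ratio of degree sizes applies; the offset between the scales is irrelevant.
A change of 1°F is a change of 5/9 K, so 8.8 × 5/9 = 4.889.

4.889 K/100 m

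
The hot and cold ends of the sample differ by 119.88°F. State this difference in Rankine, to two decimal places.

119.88°R

Fahrenheit and Rankine degrees are the same size, so the interval is unchanged: 119.88.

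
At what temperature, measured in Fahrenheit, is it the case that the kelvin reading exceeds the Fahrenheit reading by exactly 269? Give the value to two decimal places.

-30.66°F

Let F be the Fahrenheit reading. The kelvin reading is K = 5/9·F + 255.372.
Require K - F = 269: (-4/9)·F + 255.372 = 269.
F = (269 - 255.372) / (-4/9) = -30.66.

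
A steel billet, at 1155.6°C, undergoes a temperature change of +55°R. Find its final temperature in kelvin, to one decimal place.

The 55°R change is an interval, so only the factor 5/9 applies: +55 × 5/9 = +30.5556°C.
Final Celsius temperature: 1155.6000 + 30.5556 = 1186.1556°C.
In kelvin: 1186.1556 + 273.15 = 1459.3 K.

1459.3 K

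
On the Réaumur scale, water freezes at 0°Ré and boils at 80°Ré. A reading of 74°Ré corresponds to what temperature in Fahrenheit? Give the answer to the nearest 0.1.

Linear interpolation between the fixed points: C = (74 - 0) × 100 / (80 - 0) = 92.5000°C.
Then 92.5000 × 1.8 + 32 = 198.5°F.

198.5°F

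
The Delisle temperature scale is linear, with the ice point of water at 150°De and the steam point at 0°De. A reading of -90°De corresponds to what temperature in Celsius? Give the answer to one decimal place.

Linear interpolation between the fixed points: C = (-90 - 150) × 100 / (0 - 150) = 160.0000°C.

160.0°C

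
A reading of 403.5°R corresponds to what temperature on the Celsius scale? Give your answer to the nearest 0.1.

In Celsius: (403.5 - 491.67) × 5/9 = -48.9833°C.

-49.0°C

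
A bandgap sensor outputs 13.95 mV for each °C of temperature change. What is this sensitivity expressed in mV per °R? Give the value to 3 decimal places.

7.750 mV per °R

Since only a temperature interval is involved, the additive offset between the scales drops out.
A change of 1°R is a change of 5/9°C, so per °R the value is 13.95 × 5/9 = 7.750.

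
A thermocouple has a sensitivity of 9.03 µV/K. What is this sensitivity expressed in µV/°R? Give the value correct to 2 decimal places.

The quantity depends on a temperature interval, so only the ratio of degree sizes applies; the offset between the scales is irrelevant.
A change of 1°R is a change of 5/9 K, so per °R the value is 9.03 × 5/9 = 5.02.

5.02 µV/°R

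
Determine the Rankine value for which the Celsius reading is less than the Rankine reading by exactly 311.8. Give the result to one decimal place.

Let R be the Rankine reading. The Celsius reading is C = 5/9·R - 273.15.
Require C - R = -311.8: (-4/9)·R - 273.15 = -311.8.
R = (-311.8 + 273.15) / (-4/9) = 87.0.

87.0°R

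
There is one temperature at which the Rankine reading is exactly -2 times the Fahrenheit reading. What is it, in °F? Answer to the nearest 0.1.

Let F be the Fahrenheit reading. The Rankine reading is R = 1·F + 459.67.
Require R = -2·F: 1·F + 459.67 = -2·F.
(3)·F = -459.67  ⇒  F = -153.2.

-153.2°F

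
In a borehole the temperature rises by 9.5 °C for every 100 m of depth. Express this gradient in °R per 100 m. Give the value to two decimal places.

Since only a temperature interval is involved, the additive offset between the scales drops out.
A change of 1°C is a change of 1.8°R, so 9.5 × 1.8 = 17.10.

17.10 °R/100 m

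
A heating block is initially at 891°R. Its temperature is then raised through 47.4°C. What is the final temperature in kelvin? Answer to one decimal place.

542.4 K

Initial temperature in Celsius: (891 - 491.67) × 5/9 = 221.8500°C.
Final Celsius temperature: 221.8500 + 47.4000 = 269.2500°C.
In kelvin: 269.2500 + 273.15 = 542.4 K.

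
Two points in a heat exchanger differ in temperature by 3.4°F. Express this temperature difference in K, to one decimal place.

Only the scale ratio 5/9 matters for a change in temperature.
3.4 × 5/9 = 1.9.

1.9 K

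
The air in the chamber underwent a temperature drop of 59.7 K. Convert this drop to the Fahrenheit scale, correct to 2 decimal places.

An interval of 1 K corresponds to 1.8°F.
59.7 × 1.8 = 107.46.

107.46°F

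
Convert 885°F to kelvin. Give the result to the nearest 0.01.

747.04 K

In Celsius: (885 - 32) × 5/9 = 473.8889°C.
In kelvin: 473.8889 + 273.15 = 747.04 K.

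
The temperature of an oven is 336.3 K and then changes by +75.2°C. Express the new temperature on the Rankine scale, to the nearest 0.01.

Initial temperature in Celsius: 336.3 - 273.15 = 63.1500°C.
Final Celsius temperature: 63.1500 + 75.2000 = 138.3500°C.
In Rankine: 138.3500 × 1.8 + 491.67 = 740.70°R.

740.70°R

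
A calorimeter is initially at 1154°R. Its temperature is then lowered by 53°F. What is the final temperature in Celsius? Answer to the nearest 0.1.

Initial temperature in Celsius: (1154 - 491.67) × 5/9 = 367.9611°C.
The 53°F change is an interval, so only the factor 5/9 applies: -53 × 5/9 = -29.4444°C.
Final Celsius temperature: 367.9611 - 29.4444 = 338.5167°C.

338.5°C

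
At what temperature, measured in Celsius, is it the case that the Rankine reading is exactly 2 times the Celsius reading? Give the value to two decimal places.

2458.35°C

Let C be the Celsius reading. The Rankine reading is R = 1.8·C + 491.67.
Require R = 2·C: 1.8·C + 491.67 = 2·C.
(-0.2)·C = -491.67  ⇒  C = 2458.35.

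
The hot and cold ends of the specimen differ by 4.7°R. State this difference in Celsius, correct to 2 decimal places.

For a temperature interval the offset drops out; only the factor 5/9 applies.
4.7 × 5/9 = 2.61.

2.61°C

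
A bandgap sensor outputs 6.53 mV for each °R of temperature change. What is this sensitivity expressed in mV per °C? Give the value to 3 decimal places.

Since only a temperature interval is involved, the additive offset between the scales drops out.
A change of 1°C is a change of 1.8°R, so per °C the value is 6.53 × 1.8 = 11.754.

11.754 mV per °C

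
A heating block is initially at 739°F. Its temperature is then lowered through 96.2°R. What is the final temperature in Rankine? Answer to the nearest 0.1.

1102.5°R

Initial temperature in Celsius: (739 - 32) × 5/9 = 392.7778°C.
The 96.2°R change is an interval, so only the factor 5/9 applies: -96.2 × 5/9 = -53.4444°C.
Final Celsius temperature: 392.7778 - 53.4444 = 339.3333°C.
In Rankine: 339.3333 × 1.8 + 491.67 = 1102.5°R.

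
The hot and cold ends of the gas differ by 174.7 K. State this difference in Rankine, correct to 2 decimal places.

314.46°R

For a temperature interval the offset drops out; only the factor 1.8 applies.
174.7 × 1.8 = 314.46.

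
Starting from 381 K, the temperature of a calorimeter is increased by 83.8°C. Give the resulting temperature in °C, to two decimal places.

191.65°C

Initial temperature in Celsius: 381 - 273.15 = 107.8500°C.
Final Celsius temperature: 107.8500 + 83.8000 = 191.6500°C.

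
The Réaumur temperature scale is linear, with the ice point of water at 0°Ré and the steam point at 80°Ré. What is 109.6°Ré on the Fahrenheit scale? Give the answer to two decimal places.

278.60°F

Linear interpolation between the fixed points: C = (109.6 - 0) × 100 / (80 - 0) = 137.0000°C.
Then 137.0000 × 1.8 + 32 = 278.60°F.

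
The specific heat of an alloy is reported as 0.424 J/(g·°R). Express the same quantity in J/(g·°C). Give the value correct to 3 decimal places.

0.763 J/(g·°C)

Since only a temperature interval is involved, the additive offset between the scales drops out.
A change of 1°C is a change of 1.8°R, so per °C the value is 0.424 × 1.8 = 0.763.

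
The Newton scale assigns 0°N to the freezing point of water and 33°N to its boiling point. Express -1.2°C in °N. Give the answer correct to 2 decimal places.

-0.40°N

Linearly onto the Newton scale: 0 + (-1.2000 / 100) × (33 - 0) = -0.40°N.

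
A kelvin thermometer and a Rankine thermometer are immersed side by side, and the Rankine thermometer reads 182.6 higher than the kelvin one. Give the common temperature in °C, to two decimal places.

Let x be the kelvin reading; then the Rankine reading is 1.8·x.
(1.8·x) - x = 182.6  ⇒  (0.8)·x = 182.6  ⇒  x = 228.2500 K.
In Celsius: 228.25 - 273.15 = -44.90°C.

-44.90°C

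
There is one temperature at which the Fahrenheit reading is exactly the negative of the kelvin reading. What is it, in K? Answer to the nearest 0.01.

Let K be the kelvin reading. The Fahrenheit reading is F = 1.8·K - 459.67.
Require F = -1·K: 1.8·K - 459.67 = -1·K.
(2.8)·K = 459.67  ⇒  K = 164.17.

164.17 K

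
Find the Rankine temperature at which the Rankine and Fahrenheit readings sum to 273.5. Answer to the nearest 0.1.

366.6°R

Let R be the Rankine reading. The Fahrenheit reading is F = 1·R - 459.67.
Require R + F = 273.5: (2)·R - 459.67 = 273.5.
R = (273.5 + 459.67) / (2) = 366.6.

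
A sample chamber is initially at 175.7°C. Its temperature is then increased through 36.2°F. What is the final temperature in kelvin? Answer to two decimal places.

The 36.2°F change is an interval, so only the factor 5/9 applies: +36.2 × 5/9 = +20.1111°C.
Final Celsius temperature: 175.7000 + 20.1111 = 195.8111°C.
In kelvin: 195.8111 + 273.15 = 468.96 K.

468.96 K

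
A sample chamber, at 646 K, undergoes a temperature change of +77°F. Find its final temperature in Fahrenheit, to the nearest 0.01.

Initial temperature in Celsius: 646 - 273.15 = 372.8500°C.
The 77°F change is an interval, so only the factor 5/9 applies: +77 × 5/9 = +42.7778°C.
Final Celsius temperature: 372.8500 + 42.7778 = 415.6278°C.
In Fahrenheit: 415.6278 × 1.8 + 32 = 780.13°F.

780.13°F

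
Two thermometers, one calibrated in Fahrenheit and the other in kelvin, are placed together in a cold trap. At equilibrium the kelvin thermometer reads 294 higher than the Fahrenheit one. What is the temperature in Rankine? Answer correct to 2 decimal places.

372.76°R

Let x be the Fahrenheit reading; then the kelvin reading is 5/9·x + 255.372.
(5/9·x + 255.372) - x = 294  ⇒  (-4/9)·x = 38.6278  ⇒  x = -86.9125°F.
In Celsius: (-86.9125 - 32) × 5/9 = -66.0625°C.
In Rankine: -66.0625 × 1.8 + 491.67 = 372.76°R.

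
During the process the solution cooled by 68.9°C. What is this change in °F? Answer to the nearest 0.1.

124.0°F

For a temperature interval the offset drops out; only the factor 1.8 applies.
68.9 × 1.8 = 124.0.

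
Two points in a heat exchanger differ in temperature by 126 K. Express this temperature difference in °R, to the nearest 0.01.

An interval of 1 K corresponds to 1.8°R.
126 × 1.8 = 226.80.

226.80°R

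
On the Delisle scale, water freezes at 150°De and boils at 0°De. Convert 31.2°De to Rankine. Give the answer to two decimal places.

634.23°R

Linear interpolation between the fixed points: C = (31.2 - 150) × 100 / (0 - 150) = 79.2000°C.
Then 79.2000 × 1.8 + 491.67 = 634.23°R.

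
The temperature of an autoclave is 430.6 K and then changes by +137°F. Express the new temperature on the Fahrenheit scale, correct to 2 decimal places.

Initial temperature in Celsius: 430.6 - 273.15 = 157.4500°C.
The 137°F change is an interval, so only the factor 5/9 applies: +137 × 5/9 = +76.1111°C.
Final Celsius temperature: 157.4500 + 76.1111 = 233.5611°C.
In Fahrenheit: 233.5611 × 1.8 + 32 = 452.41°F.

452.41°F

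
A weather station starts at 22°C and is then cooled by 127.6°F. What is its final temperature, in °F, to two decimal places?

-56.00°F

The 127.6°F change is an interval, so only the factor 5/9 applies: -127.6 × 5/9 = -70.8889°C.
Final Celsius temperature: 22.0000 - 70.8889 = -48.8889°C.
In Fahrenheit: -48.8889 × 1.8 + 32 = -56.00°F.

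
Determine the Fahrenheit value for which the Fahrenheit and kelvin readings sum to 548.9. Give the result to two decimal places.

Let F be the Fahrenheit reading. The kelvin reading is K = 5/9·F + 255.372.
Require F + K = 548.9: (14/9)·F + 255.372 = 548.9.
F = (548.9 - 255.372) / (14/9) = 188.70.

188.70°F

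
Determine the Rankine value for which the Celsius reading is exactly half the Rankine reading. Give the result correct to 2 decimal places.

4916.70°R

Let R be the Rankine reading. The Celsius reading is C = 5/9·R - 273.15.
Require C = 0.5·R: 5/9·R - 273.15 = 0.5·R.
(1/18)·R = 273.15  ⇒  R = 4916.70.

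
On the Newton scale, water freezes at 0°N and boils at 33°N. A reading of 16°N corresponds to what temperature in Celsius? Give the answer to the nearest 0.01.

Linear interpolation between the fixed points: C = (16 - 0) × 100 / (33 - 0) = 48.4848°C.

48.48°C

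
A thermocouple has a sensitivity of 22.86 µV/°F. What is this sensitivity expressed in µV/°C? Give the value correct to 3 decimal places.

41.148 µV/°C

The quantity depends on a temperature interval, so only the ratio of degree sizes applies; the offset between the scales is irrelevant.
A change of 1°C is a change of 1.8°F, so per °C the value is 22.86 × 1.8 = 41.148.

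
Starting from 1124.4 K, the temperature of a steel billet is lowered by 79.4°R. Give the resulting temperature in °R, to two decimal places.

Initial temperature in Celsius: 1124.4 - 273.15 = 851.2500°C.
The 79.4°R change is an interval, so only the factor 5/9 applies: -79.4 × 5/9 = -44.1111°C.
Final Celsius temperature: 851.2500 - 44.1111 = 807.1389°C.
In Rankine: 807.1389 × 1.8 + 491.67 = 1944.52°R.

1944.52°R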